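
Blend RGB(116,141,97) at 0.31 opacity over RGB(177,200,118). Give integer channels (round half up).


C = α×F + (1-α)×B, with 1-α = 0.69
R: 0.31×116 + 0.69×177 = 35.96 + 122.13 = 158.09 → 158
G: 0.31×141 + 0.69×200 = 43.71 + 138.00 = 181.71 → 182
B: 0.31×97 + 0.69×118 = 30.07 + 81.42 = 111.49 → 111
= RGB(158, 182, 111)


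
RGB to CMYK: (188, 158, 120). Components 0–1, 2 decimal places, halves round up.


R'=188/255≈0.7373, G'=158/255≈0.6196, B'=120/255≈0.4706
K = 1 - max(R',G',B') = 1 - 188/255 = 67/255 = 0.26274… → 0.26
(1-R'-K)/(1-K) simplifies to (max-R)/max with max = 188:
C = (188-188)/188 = 0/188 = 0 → 0.00
M = (188-158)/188 = 30/188 = 0.15957… → 0.16
Y = (188-120)/188 = 68/188 = 0.36170… → 0.36
= CMYK(0.00, 0.16, 0.36, 0.26)


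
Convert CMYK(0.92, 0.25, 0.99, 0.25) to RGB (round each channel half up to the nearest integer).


R = 255 × (1-C) × (1-K) = 255 × 0.08 × 0.75 = 15.3 → 15
G = 255 × (1-M) × (1-K) = 255 × 0.75 × 0.75 = 143.4375 → 143
B = 255 × (1-Y) × (1-K) = 255 × 0.01 × 0.75 = 1.9125 → 2
= RGB(15, 143, 2)


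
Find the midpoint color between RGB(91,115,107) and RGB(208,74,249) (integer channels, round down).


Midpoint: each channel = ⌊(C₁+C₂)/2⌋
R: ⌊(91+208)/2⌋ = 149
G: ⌊(115+74)/2⌋ = 94
B: ⌊(107+249)/2⌋ = 178
= RGB(149, 94, 178)


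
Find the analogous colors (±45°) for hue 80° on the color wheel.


Base hue: 80°
Left analog: (80 - 45) mod 360 = 35°
Right analog: (80 + 45) mod 360 = 125°
Analogous hues = 35° and 125°


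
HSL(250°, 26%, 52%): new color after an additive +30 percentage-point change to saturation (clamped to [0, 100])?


Original S = 26%
Adjustment = +30 percentage points
New S = 26 + (30) = 56
Clamp to [0, 100] → 56
= HSL(250°, 56%, 52%)


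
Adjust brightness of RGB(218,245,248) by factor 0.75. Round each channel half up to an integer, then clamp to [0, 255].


Multiply each channel by 0.75, round half up, clamp to [0, 255]
R: 218×0.75 = 163.5 → round → 164
G: 245×0.75 = 183.75 → round → 184
B: 248×0.75 = 186
= RGB(164, 184, 186)


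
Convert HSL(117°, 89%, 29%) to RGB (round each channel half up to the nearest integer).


H=117°, S=0.89, L=0.29
C = (1-|2L-1|)×S = (1-|-0.42|)×0.89 = 0.5162
H' = H/60 = 117/60 ≈ 1.9500; X = C×(1-|H' mod 2 - 1|) = 0.02581
m = L - C/2 = 0.29 - 0.2581 = 0.0319
Sector ⌊H'⌋ = 1 → (R',G',B') = (0.02581, 0.5162, 0.0)
RGB = ((R'+m)×255, (G'+m)×255, (B'+m)×255) = (14.71605, 139.7655, 8.1345)
Round half up → RGB(15, 140, 8)


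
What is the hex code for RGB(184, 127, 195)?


R = 184 → B8 (hex)
G = 127 → 7F (hex)
B = 195 → C3 (hex)
Hex = #B87FC3


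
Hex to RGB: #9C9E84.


9C → 156 (R)
9E → 158 (G)
84 → 132 (B)
= RGB(156, 158, 132)


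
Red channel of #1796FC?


Color: #1796FC
R = 17 = 23
G = 96 = 150
B = FC = 252
Red = 23


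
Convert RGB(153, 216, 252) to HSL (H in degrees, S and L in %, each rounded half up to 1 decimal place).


Normalize: R'=153/255≈0.6000, G'=216/255≈0.8471, B'=252/255≈0.9882
Max=252/255, Min=153/255, Δ=Max-Min=99/255
L = (Max+Min)/2 = (252+153)/510 = 405/510 = 0.79411… → L = 79.4%
L > 0.5 → S = Δ/(2-Max-Min) = 99/(510-252-153) = 99/105 = 0.94285… → S = 94.3%
(the 1/255 factors cancel in S and H, so raw channel differences can be used)
Max is B' → H = 60 × ((R-G)/Δ + 4) = 60 × ((153-216)/99 + 4)
  -63/99 + 4 = -0.6363… + 4 = 3.3636…
  H = 60 × 3.3636… = 201.818…° → H = 201.8°
= HSL(201.8°, 94.3%, 79.4%)


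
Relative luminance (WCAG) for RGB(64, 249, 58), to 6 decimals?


Linearize each channel (sRGB transfer function): c = v/255; c_lin = c/12.92 if c ≤ 0.04045, else ((c+0.055)/1.055)^2.4
  R: 64/255 ≈ 0.250980 > 0.04045 → ((0.250980+0.055)/1.055)^2.4 ≈ 0.051269
  G: 249/255 ≈ 0.976471 > 0.04045 → ((0.976471+0.055)/1.055)^2.4 ≈ 0.947307
  B: 58/255 ≈ 0.227451 > 0.04045 → ((0.227451+0.055)/1.055)^2.4 ≈ 0.042311
R_lin = 0.051269, G_lin = 0.947307, B_lin = 0.042311
L = 0.2126×R + 0.7152×G + 0.0722×B
L = 0.2126×0.051269 + 0.7152×0.947307 + 0.0722×0.042311
L ≈ 0.691468


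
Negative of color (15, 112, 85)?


Invert: (255-R, 255-G, 255-B)
R: 255-15 = 240
G: 255-112 = 143
B: 255-85 = 170
= RGB(240, 143, 170)


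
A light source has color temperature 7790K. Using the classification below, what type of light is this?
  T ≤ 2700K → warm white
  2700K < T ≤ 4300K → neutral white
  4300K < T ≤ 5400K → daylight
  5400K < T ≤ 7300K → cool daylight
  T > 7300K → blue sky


Temperature: 7790K
7790K > 7300K → blue sky
Classification: blue sky


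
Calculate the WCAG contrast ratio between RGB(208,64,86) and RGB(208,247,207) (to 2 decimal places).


Linearize each sRGB channel c=v/255: c/12.92 if c ≤ 0.04045 else ((c+0.055)/1.055)^2.4
L = 0.2126×R_lin + 0.7152×G_lin + 0.0722×B_lin
Color 1 (208,64,86):
  R=208: 208/255≈0.8157 > 0.04045 → ((0.8157+0.055)/1.055)^2.4 ≈ 0.63076
  G=64: 64/255≈0.2510 > 0.04045 → ((0.2510+0.055)/1.055)^2.4 ≈ 0.05127
  B=86: 86/255≈0.3373 > 0.04045 → ((0.3373+0.055)/1.055)^2.4 ≈ 0.09306
  L1 = 0.2126×0.63076 + 0.7152×0.05127 + 0.0722×0.09306 ≈ 0.17749
Color 2 (208,247,207):
  R=208: 208/255≈0.8157 > 0.04045 → ((0.8157+0.055)/1.055)^2.4 ≈ 0.63076
  G=247: 247/255≈0.9686 > 0.04045 → ((0.9686+0.055)/1.055)^2.4 ≈ 0.93011
  B=207: 207/255≈0.8118 > 0.04045 → ((0.8118+0.055)/1.055)^2.4 ≈ 0.62396
  L2 = 0.2126×0.63076 + 0.7152×0.93011 + 0.0722×0.62396 ≈ 0.84436
Lighter = 0.84436, Darker = 0.17749
Ratio = (L_lighter + 0.05) / (L_darker + 0.05)
Ratio = (0.84436 + 0.05) / (0.17749 + 0.05) = 0.89436 / 0.22749 ≈ 3.9315
Ratio ≈ 3.93:1


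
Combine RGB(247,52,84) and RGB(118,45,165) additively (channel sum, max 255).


Additive: each channel = min(255, C₁+C₂)
R: 247+118 = 365 → 255
G: 52+45 = 97 → 97
B: 84+165 = 249 → 249
= RGB(255, 97, 249)


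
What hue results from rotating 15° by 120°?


New hue = (H + rotation) mod 360
New hue = (15 + 120) mod 360
= 135 mod 360
= 135°


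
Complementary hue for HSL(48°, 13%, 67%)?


Complement = opposite side of color wheel = hue + 180°
H' = (48 + 180) mod 360 = 228°
S and L unchanged.
= HSL(228°, 13%, 67%)


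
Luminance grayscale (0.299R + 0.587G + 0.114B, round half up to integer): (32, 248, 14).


Gray = 0.299×R + 0.587×G + 0.114×B
Gray = 0.299×32 + 0.587×248 + 0.114×14
Gray = 9.568 + 145.576 + 1.596
Gray = 156.740 → round half up → 157
Gray = 157


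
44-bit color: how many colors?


Colors = 2^bits = 2^44
= 17,592,186,044,416 colors


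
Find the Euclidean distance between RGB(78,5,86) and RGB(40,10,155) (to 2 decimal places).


d = √[(R₁-R₂)² + (G₁-G₂)² + (B₁-B₂)²]
d = √[(78-40)² + (5-10)² + (86-155)²]
d = √[1444 + 25 + 4761]
d = √6230
d ≈ 78.93


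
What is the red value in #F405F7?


Color: #F405F7
R = F4 = 244
G = 05 = 5
B = F7 = 247
Red = 244


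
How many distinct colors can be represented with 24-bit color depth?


Colors = 2^bits = 2^24
= 16,777,216 colors


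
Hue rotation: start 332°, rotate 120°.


New hue = (H + rotation) mod 360
New hue = (332 + 120) mod 360
= 452 mod 360
= 92°


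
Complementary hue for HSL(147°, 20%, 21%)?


Complement = opposite side of color wheel = hue + 180°
H' = (147 + 180) mod 360 = 327°
S and L unchanged.
= HSL(327°, 20%, 21%)


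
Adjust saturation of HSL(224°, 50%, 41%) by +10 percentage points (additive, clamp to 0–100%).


Original S = 50%
Adjustment = +10 percentage points
New S = 50 + (10) = 60
Clamp to [0, 100] → 60
= HSL(224°, 60%, 41%)


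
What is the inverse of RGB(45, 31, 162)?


Invert: (255-R, 255-G, 255-B)
R: 255-45 = 210
G: 255-31 = 224
B: 255-162 = 93
= RGB(210, 224, 93)


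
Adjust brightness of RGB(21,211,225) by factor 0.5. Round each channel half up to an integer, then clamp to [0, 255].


Multiply each channel by 0.5, round half up, clamp to [0, 255]
R: 21×0.5 = 10.5 → round → 11
G: 211×0.5 = 105.5 → round → 106
B: 225×0.5 = 112.5 → round → 113
= RGB(11, 106, 113)


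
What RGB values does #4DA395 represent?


4D → 77 (R)
A3 → 163 (G)
95 → 149 (B)
= RGB(77, 163, 149)


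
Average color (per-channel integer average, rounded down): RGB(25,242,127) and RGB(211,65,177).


Midpoint: each channel = ⌊(C₁+C₂)/2⌋
R: ⌊(25+211)/2⌋ = 118
G: ⌊(242+65)/2⌋ = 153
B: ⌊(127+177)/2⌋ = 152
= RGB(118, 153, 152)


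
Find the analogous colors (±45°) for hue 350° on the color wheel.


Base hue: 350°
Left analog: (350 - 45) mod 360 = 305°
Right analog: (350 + 45) mod 360 = 35°
Analogous hues = 305° and 35°


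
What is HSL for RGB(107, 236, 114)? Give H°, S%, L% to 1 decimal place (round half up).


Normalize: R'=107/255≈0.4196, G'=236/255≈0.9255, B'=114/255≈0.4471
Max=236/255, Min=107/255, Δ=Max-Min=129/255
L = (Max+Min)/2 = (236+107)/510 = 343/510 = 0.67254… → L = 67.3%
L > 0.5 → S = Δ/(2-Max-Min) = 129/(510-236-107) = 129/167 = 0.77245… → S = 77.2%
(the 1/255 factors cancel in S and H, so raw channel differences can be used)
Max is G' → H = 60 × ((B-R)/Δ + 2) = 60 × ((114-107)/129 + 2)
  7/129 + 2 = 0.0542… + 2 = 2.0542…
  H = 60 × 2.0542… = 123.255…° → H = 123.3°
= HSL(123.3°, 77.2%, 67.3%)


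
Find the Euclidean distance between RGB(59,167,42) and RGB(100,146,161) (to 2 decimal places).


d = √[(R₁-R₂)² + (G₁-G₂)² + (B₁-B₂)²]
d = √[(59-100)² + (167-146)² + (42-161)²]
d = √[1681 + 441 + 14161]
d = √16283
d ≈ 127.60


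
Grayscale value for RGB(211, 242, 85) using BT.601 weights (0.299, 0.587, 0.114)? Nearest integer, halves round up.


Gray = 0.299×R + 0.587×G + 0.114×B
Gray = 0.299×211 + 0.587×242 + 0.114×85
Gray = 63.089 + 142.054 + 9.690
Gray = 214.833 → round half up → 215
Gray = 215


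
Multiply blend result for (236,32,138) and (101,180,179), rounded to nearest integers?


Multiply: C = A×B/255, rounded to nearest integer
R: 236×101/255 = 23836/255 ≈ 93.475 → 93
G: 32×180/255 = 5760/255 ≈ 22.588 → 23
B: 138×179/255 = 24702/255 ≈ 96.871 → 97
= RGB(93, 23, 97)


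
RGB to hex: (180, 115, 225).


R = 180 → B4 (hex)
G = 115 → 73 (hex)
B = 225 → E1 (hex)
Hex = #B473E1


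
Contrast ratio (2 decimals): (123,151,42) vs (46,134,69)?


Linearize each sRGB channel c=v/255: c/12.92 if c ≤ 0.04045 else ((c+0.055)/1.055)^2.4
L = 0.2126×R_lin + 0.7152×G_lin + 0.0722×B_lin
Color 1 (123,151,42):
  R=123: 123/255≈0.4824 > 0.04045 → ((0.4824+0.055)/1.055)^2.4 ≈ 0.19807
  G=151: 151/255≈0.5922 > 0.04045 → ((0.5922+0.055)/1.055)^2.4 ≈ 0.30947
  B=42: 42/255≈0.1647 > 0.04045 → ((0.1647+0.055)/1.055)^2.4 ≈ 0.02315
  L1 = 0.2126×0.19807 + 0.7152×0.30947 + 0.0722×0.02315 ≈ 0.26511
Color 2 (46,134,69):
  R=46: 46/255≈0.1804 > 0.04045 → ((0.1804+0.055)/1.055)^2.4 ≈ 0.02732
  G=134: 134/255≈0.5255 > 0.04045 → ((0.5255+0.055)/1.055)^2.4 ≈ 0.23840
  B=69: 69/255≈0.2706 > 0.04045 → ((0.2706+0.055)/1.055)^2.4 ≈ 0.05951
  L2 = 0.2126×0.02732 + 0.7152×0.23840 + 0.0722×0.05951 ≈ 0.18061
Lighter = 0.26511, Darker = 0.18061
Ratio = (L_lighter + 0.05) / (L_darker + 0.05)
Ratio = (0.26511 + 0.05) / (0.18061 + 0.05) = 0.31511 / 0.23061 ≈ 1.3665
Ratio ≈ 1.37:1


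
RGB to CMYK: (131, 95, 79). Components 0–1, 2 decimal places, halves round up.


R'=131/255≈0.5137, G'=95/255≈0.3725, B'=79/255≈0.3098
K = 1 - max(R',G',B') = 1 - 131/255 = 124/255 = 0.48627… → 0.49
(1-R'-K)/(1-K) simplifies to (max-R)/max with max = 131:
C = (131-131)/131 = 0/131 = 0 → 0.00
M = (131-95)/131 = 36/131 = 0.27480… → 0.27
Y = (131-79)/131 = 52/131 = 0.39694… → 0.40
= CMYK(0.00, 0.27, 0.40, 0.49)


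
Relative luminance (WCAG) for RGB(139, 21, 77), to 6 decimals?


Linearize each channel (sRGB transfer function): c = v/255; c_lin = c/12.92 if c ≤ 0.04045, else ((c+0.055)/1.055)^2.4
  R: 139/255 ≈ 0.545098 > 0.04045 → ((0.545098+0.055)/1.055)^2.4 ≈ 0.258183
  G: 21/255 ≈ 0.082353 > 0.04045 → ((0.082353+0.055)/1.055)^2.4 ≈ 0.007499
  B: 77/255 ≈ 0.301961 > 0.04045 → ((0.301961+0.055)/1.055)^2.4 ≈ 0.074214
R_lin = 0.258183, G_lin = 0.007499, B_lin = 0.074214
L = 0.2126×R + 0.7152×G + 0.0722×B
L = 0.2126×0.258183 + 0.7152×0.007499 + 0.0722×0.074214
L ≈ 0.065611


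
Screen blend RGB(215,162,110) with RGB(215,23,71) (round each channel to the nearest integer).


Screen: C = 255 - (255-A)×(255-B)/255, rounded to nearest integer
R: 255 - (255-215)×(255-215)/255 = 255 - 1600/255 ≈ 255 - 6.275 = 248.725 → 249
G: 255 - (255-162)×(255-23)/255 = 255 - 21576/255 ≈ 255 - 84.612 = 170.388 → 170
B: 255 - (255-110)×(255-71)/255 = 255 - 26680/255 ≈ 255 - 104.627 = 150.373 → 150
= RGB(249, 170, 150)


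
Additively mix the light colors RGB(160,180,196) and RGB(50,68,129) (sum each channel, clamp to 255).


Additive: each channel = min(255, C₁+C₂)
R: 160+50 = 210 → 210
G: 180+68 = 248 → 248
B: 196+129 = 325 → 255
= RGB(210, 248, 255)


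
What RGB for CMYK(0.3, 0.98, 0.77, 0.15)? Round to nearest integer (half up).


R = 255 × (1-C) × (1-K) = 255 × 0.70 × 0.85 = 151.725 → 152
G = 255 × (1-M) × (1-K) = 255 × 0.02 × 0.85 = 4.335 → 4
B = 255 × (1-Y) × (1-K) = 255 × 0.23 × 0.85 = 49.8525 → 50
= RGB(152, 4, 50)


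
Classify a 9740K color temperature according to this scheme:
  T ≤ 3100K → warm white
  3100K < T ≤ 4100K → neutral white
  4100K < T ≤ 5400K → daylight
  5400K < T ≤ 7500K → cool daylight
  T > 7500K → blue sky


Temperature: 9740K
9740K > 7500K → blue sky
Classification: blue sky


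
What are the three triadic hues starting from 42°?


Triadic: equally spaced at 120° intervals
H1 = 42°
H2 = (42 + 120) mod 360 = 162°
H3 = (42 + 240) mod 360 = 282°
Triadic = 42°, 162°, 282°


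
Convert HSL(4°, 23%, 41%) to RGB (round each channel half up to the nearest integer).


H=4°, S=0.23, L=0.41
C = (1-|2L-1|)×S = (1-|-0.18|)×0.23 = 0.1886
H' = H/60 = 4/60 ≈ 0.0667; X = C×(1-|H' mod 2 - 1|) ≈ 0.0126
m = L - C/2 = 0.41 - 0.0943 = 0.3157
Sector ⌊H'⌋ = 0 → (R',G',B') = (0.1886, ≈0.0126, 0.0)
RGB = ((R'+m)×255, (G'+m)×255, (B'+m)×255) = (128.5965, 83.7097, 80.5035)
Round half up → RGB(129, 84, 81)


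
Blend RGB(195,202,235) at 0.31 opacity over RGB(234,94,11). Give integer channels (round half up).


C = α×F + (1-α)×B, with 1-α = 0.69
R: 0.31×195 + 0.69×234 = 60.45 + 161.46 = 221.91 → 222
G: 0.31×202 + 0.69×94 = 62.62 + 64.86 = 127.48 → 127
B: 0.31×235 + 0.69×11 = 72.85 + 7.59 = 80.44 → 80
= RGB(222, 127, 80)


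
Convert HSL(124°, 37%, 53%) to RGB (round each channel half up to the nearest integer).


H=124°, S=0.37, L=0.53
C = (1-|2L-1|)×S = (1-|0.06|)×0.37 = 0.3478
H' = H/60 = 124/60 ≈ 2.0667; X = C×(1-|H' mod 2 - 1|) ≈ 0.0232
m = L - C/2 = 0.53 - 0.1739 = 0.3561
Sector ⌊H'⌋ = 2 → (R',G',B') = (0.0, 0.3478, ≈0.0232)
RGB = ((R'+m)×255, (G'+m)×255, (B'+m)×255) = (90.8055, 179.4945, 96.7181)
Round half up → RGB(91, 179, 97)


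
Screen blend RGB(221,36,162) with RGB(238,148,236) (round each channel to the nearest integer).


Screen: C = 255 - (255-A)×(255-B)/255, rounded to nearest integer
R: 255 - (255-221)×(255-238)/255 = 255 - 578/255 ≈ 255 - 2.267 = 252.733 → 253
G: 255 - (255-36)×(255-148)/255 = 255 - 23433/255 ≈ 255 - 91.894 = 163.106 → 163
B: 255 - (255-162)×(255-236)/255 = 255 - 1767/255 ≈ 255 - 6.929 = 248.071 → 248
= RGB(253, 163, 248)


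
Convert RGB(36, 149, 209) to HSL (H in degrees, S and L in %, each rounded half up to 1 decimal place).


Normalize: R'=36/255≈0.1412, G'=149/255≈0.5843, B'=209/255≈0.8196
Max=209/255, Min=36/255, Δ=Max-Min=173/255
L = (Max+Min)/2 = (209+36)/510 = 245/510 = 0.48039… → L = 48.0%
L ≤ 0.5 → S = Δ/(Max+Min) = 173/(209+36) = 173/245 = 0.70612… → S = 70.6%
(the 1/255 factors cancel in S and H, so raw channel differences can be used)
Max is B' → H = 60 × ((R-G)/Δ + 4) = 60 × ((36-149)/173 + 4)
  -113/173 + 4 = -0.6531… + 4 = 3.3468…
  H = 60 × 3.3468… = 200.809…° → H = 200.8°
= HSL(200.8°, 70.6%, 48.0%)


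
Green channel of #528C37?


Color: #528C37
R = 52 = 82
G = 8C = 140
B = 37 = 55
Green = 140


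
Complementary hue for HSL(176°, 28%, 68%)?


Complement = opposite side of color wheel = hue + 180°
H' = (176 + 180) mod 360 = 356°
S and L unchanged.
= HSL(356°, 28%, 68%)


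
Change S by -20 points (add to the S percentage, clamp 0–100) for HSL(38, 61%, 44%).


Original S = 61%
Adjustment = -20 percentage points
New S = 61 + (-20) = 41
Clamp to [0, 100] → 41
= HSL(38°, 41%, 44%)


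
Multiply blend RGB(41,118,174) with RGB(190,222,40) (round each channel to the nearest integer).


Multiply: C = A×B/255, rounded to nearest integer
R: 41×190/255 = 7790/255 ≈ 30.549 → 31
G: 118×222/255 = 26196/255 ≈ 102.729 → 103
B: 174×40/255 = 6960/255 ≈ 27.294 → 27
= RGB(31, 103, 27)


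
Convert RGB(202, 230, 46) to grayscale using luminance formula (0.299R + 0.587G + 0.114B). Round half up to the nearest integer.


Gray = 0.299×R + 0.587×G + 0.114×B
Gray = 0.299×202 + 0.587×230 + 0.114×46
Gray = 60.398 + 135.010 + 5.244
Gray = 200.652 → round half up → 201
Gray = 201


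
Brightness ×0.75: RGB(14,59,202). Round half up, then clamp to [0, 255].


Multiply each channel by 0.75, round half up, clamp to [0, 255]
R: 14×0.75 = 10.5 → round → 11
G: 59×0.75 = 44.25 → round → 44
B: 202×0.75 = 151.5 → round → 152
= RGB(11, 44, 152)


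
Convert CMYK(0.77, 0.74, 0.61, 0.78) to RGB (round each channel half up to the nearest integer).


R = 255 × (1-C) × (1-K) = 255 × 0.23 × 0.22 = 12.903 → 13
G = 255 × (1-M) × (1-K) = 255 × 0.26 × 0.22 = 14.586 → 15
B = 255 × (1-Y) × (1-K) = 255 × 0.39 × 0.22 = 21.879 → 22
= RGB(13, 15, 22)


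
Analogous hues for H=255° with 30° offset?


Base hue: 255°
Left analog: (255 - 30) mod 360 = 225°
Right analog: (255 + 30) mod 360 = 285°
Analogous hues = 225° and 285°


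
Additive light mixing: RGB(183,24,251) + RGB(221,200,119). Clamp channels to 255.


Additive: each channel = min(255, C₁+C₂)
R: 183+221 = 404 → 255
G: 24+200 = 224 → 224
B: 251+119 = 370 → 255
= RGB(255, 224, 255)


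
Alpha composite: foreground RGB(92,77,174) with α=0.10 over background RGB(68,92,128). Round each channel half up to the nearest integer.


C = α×F + (1-α)×B, with 1-α = 0.90
R: 0.10×92 + 0.90×68 = 9.20 + 61.20 = 70.40 → 70
G: 0.10×77 + 0.90×92 = 7.70 + 82.80 = 90.50 → 91
B: 0.10×174 + 0.90×128 = 17.40 + 115.20 = 132.60 → 133
= RGB(70, 91, 133)


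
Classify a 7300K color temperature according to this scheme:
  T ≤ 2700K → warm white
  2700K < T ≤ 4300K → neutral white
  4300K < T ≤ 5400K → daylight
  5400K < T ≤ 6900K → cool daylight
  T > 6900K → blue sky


Temperature: 7300K
7300K > 6900K → blue sky
Classification: blue sky


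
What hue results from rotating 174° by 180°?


New hue = (H + rotation) mod 360
New hue = (174 + 180) mod 360
= 354 mod 360
= 354°


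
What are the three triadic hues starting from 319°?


Triadic: equally spaced at 120° intervals
H1 = 319°
H2 = (319 + 120) mod 360 = 79°
H3 = (319 + 240) mod 360 = 199°
Triadic = 319°, 79°, 199°


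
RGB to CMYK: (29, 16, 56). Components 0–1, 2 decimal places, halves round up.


R'=29/255≈0.1137, G'=16/255≈0.0627, B'=56/255≈0.2196
K = 1 - max(R',G',B') = 1 - 56/255 = 199/255 = 0.78039… → 0.78
(1-R'-K)/(1-K) simplifies to (max-R)/max with max = 56:
C = (56-29)/56 = 27/56 = 0.48214… → 0.48
M = (56-16)/56 = 40/56 = 0.71428… → 0.71
Y = (56-56)/56 = 0/56 = 0 → 0.00
= CMYK(0.48, 0.71, 0.00, 0.78)


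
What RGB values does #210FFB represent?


21 → 33 (R)
0F → 15 (G)
FB → 251 (B)
= RGB(33, 15, 251)


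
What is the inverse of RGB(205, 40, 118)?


Invert: (255-R, 255-G, 255-B)
R: 255-205 = 50
G: 255-40 = 215
B: 255-118 = 137
= RGB(50, 215, 137)


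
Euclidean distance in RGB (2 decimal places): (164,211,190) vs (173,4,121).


d = √[(R₁-R₂)² + (G₁-G₂)² + (B₁-B₂)²]
d = √[(164-173)² + (211-4)² + (190-121)²]
d = √[81 + 42849 + 4761]
d = √47691
d ≈ 218.38


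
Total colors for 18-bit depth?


Colors = 2^bits = 2^18
= 262,144 colors


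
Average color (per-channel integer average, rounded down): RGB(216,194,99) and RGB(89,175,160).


Midpoint: each channel = ⌊(C₁+C₂)/2⌋
R: ⌊(216+89)/2⌋ = 152
G: ⌊(194+175)/2⌋ = 184
B: ⌊(99+160)/2⌋ = 129
= RGB(152, 184, 129)


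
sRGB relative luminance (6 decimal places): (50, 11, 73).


Linearize each channel (sRGB transfer function): c = v/255; c_lin = c/12.92 if c ≤ 0.04045, else ((c+0.055)/1.055)^2.4
  R: 50/255 ≈ 0.196078 > 0.04045 → ((0.196078+0.055)/1.055)^2.4 ≈ 0.031896
  G: 11/255 ≈ 0.043137 > 0.04045 → ((0.043137+0.055)/1.055)^2.4 ≈ 0.003347
  B: 73/255 ≈ 0.286275 > 0.04045 → ((0.286275+0.055)/1.055)^2.4 ≈ 0.066626
R_lin = 0.031896, G_lin = 0.003347, B_lin = 0.066626
L = 0.2126×R + 0.7152×G + 0.0722×B
L = 0.2126×0.031896 + 0.7152×0.003347 + 0.0722×0.066626
L ≈ 0.013985


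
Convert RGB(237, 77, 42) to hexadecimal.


R = 237 → ED (hex)
G = 77 → 4D (hex)
B = 42 → 2A (hex)
Hex = #ED4D2A


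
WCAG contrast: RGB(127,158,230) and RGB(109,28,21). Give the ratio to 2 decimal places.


Linearize each sRGB channel c=v/255: c/12.92 if c ≤ 0.04045 else ((c+0.055)/1.055)^2.4
L = 0.2126×R_lin + 0.7152×G_lin + 0.0722×B_lin
Color 1 (127,158,230):
  R=127: 127/255≈0.4980 > 0.04045 → ((0.4980+0.055)/1.055)^2.4 ≈ 0.21223
  G=158: 158/255≈0.6196 > 0.04045 → ((0.6196+0.055)/1.055)^2.4 ≈ 0.34191
  B=230: 230/255≈0.9020 > 0.04045 → ((0.9020+0.055)/1.055)^2.4 ≈ 0.79130
  L1 = 0.2126×0.21223 + 0.7152×0.34191 + 0.0722×0.79130 ≈ 0.34679
Color 2 (109,28,21):
  R=109: 109/255≈0.4275 > 0.04045 → ((0.4275+0.055)/1.055)^2.4 ≈ 0.15293
  G=28: 28/255≈0.1098 > 0.04045 → ((0.1098+0.055)/1.055)^2.4 ≈ 0.01161
  B=21: 21/255≈0.0824 > 0.04045 → ((0.0824+0.055)/1.055)^2.4 ≈ 0.00750
  L2 = 0.2126×0.15293 + 0.7152×0.01161 + 0.0722×0.00750 ≈ 0.04136
Lighter = 0.34679, Darker = 0.04136
Ratio = (L_lighter + 0.05) / (L_darker + 0.05)
Ratio = (0.34679 + 0.05) / (0.04136 + 0.05) = 0.39679 / 0.09136 ≈ 4.3432
Ratio ≈ 4.34:1


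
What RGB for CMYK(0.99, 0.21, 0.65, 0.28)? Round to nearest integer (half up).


R = 255 × (1-C) × (1-K) = 255 × 0.01 × 0.72 = 1.836 → 2
G = 255 × (1-M) × (1-K) = 255 × 0.79 × 0.72 = 145.044 → 145
B = 255 × (1-Y) × (1-K) = 255 × 0.35 × 0.72 = 64.26 → 64
= RGB(2, 145, 64)


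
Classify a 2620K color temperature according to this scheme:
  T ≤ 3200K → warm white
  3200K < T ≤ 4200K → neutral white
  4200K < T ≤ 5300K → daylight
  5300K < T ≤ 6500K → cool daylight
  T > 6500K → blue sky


Temperature: 2620K
2620K ≤ 3200K → warm white
Classification: warm white


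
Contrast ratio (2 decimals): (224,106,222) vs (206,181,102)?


Linearize each sRGB channel c=v/255: c/12.92 if c ≤ 0.04045 else ((c+0.055)/1.055)^2.4
L = 0.2126×R_lin + 0.7152×G_lin + 0.0722×B_lin
Color 1 (224,106,222):
  R=224: 224/255≈0.8784 > 0.04045 → ((0.8784+0.055)/1.055)^2.4 ≈ 0.74540
  G=106: 106/255≈0.4157 > 0.04045 → ((0.4157+0.055)/1.055)^2.4 ≈ 0.14413
  B=222: 222/255≈0.8706 > 0.04045 → ((0.8706+0.055)/1.055)^2.4 ≈ 0.73046
  L1 = 0.2126×0.74540 + 0.7152×0.14413 + 0.0722×0.73046 ≈ 0.31429
Color 2 (206,181,102):
  R=206: 206/255≈0.8078 > 0.04045 → ((0.8078+0.055)/1.055)^2.4 ≈ 0.61721
  G=181: 181/255≈0.7098 > 0.04045 → ((0.7098+0.055)/1.055)^2.4 ≈ 0.46208
  B=102: 102/255≈0.4000 > 0.04045 → ((0.4000+0.055)/1.055)^2.4 ≈ 0.13287
  L2 = 0.2126×0.61721 + 0.7152×0.46208 + 0.0722×0.13287 ≈ 0.47129
Lighter = 0.47129, Darker = 0.31429
Ratio = (L_lighter + 0.05) / (L_darker + 0.05)
Ratio = (0.47129 + 0.05) / (0.31429 + 0.05) = 0.52129 / 0.36429 ≈ 1.4310
Ratio ≈ 1.43:1


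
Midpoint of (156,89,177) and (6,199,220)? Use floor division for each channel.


Midpoint: each channel = ⌊(C₁+C₂)/2⌋
R: ⌊(156+6)/2⌋ = 81
G: ⌊(89+199)/2⌋ = 144
B: ⌊(177+220)/2⌋ = 198
= RGB(81, 144, 198)


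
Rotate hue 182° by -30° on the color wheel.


New hue = (H + rotation) mod 360
New hue = (182 -30) mod 360
= 152 mod 360
= 152°


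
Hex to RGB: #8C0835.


8C → 140 (R)
08 → 8 (G)
35 → 53 (B)
= RGB(140, 8, 53)


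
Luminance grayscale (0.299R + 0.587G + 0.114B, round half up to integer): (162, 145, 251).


Gray = 0.299×R + 0.587×G + 0.114×B
Gray = 0.299×162 + 0.587×145 + 0.114×251
Gray = 48.438 + 85.115 + 28.614
Gray = 162.167 → round half up → 162
Gray = 162


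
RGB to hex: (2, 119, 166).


R = 2 → 02 (hex)
G = 119 → 77 (hex)
B = 166 → A6 (hex)
Hex = #0277A6


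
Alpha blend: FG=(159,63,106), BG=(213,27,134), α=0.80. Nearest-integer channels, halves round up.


C = α×F + (1-α)×B, with 1-α = 0.20
R: 0.80×159 + 0.20×213 = 127.20 + 42.60 = 169.80 → 170
G: 0.80×63 + 0.20×27 = 50.40 + 5.40 = 55.80 → 56
B: 0.80×106 + 0.20×134 = 84.80 + 26.80 = 111.60 → 112
= RGB(170, 56, 112)


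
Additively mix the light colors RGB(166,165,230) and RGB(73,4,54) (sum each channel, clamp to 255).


Additive: each channel = min(255, C₁+C₂)
R: 166+73 = 239 → 239
G: 165+4 = 169 → 169
B: 230+54 = 284 → 255
= RGB(239, 169, 255)


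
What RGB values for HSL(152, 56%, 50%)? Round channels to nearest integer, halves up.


H=152°, S=0.56, L=0.50
C = (1-|2L-1|)×S = (1-|0.00|)×0.56 = 0.56
H' = H/60 = 152/60 ≈ 2.5333; X = C×(1-|H' mod 2 - 1|) ≈ 0.2987
m = L - C/2 = 0.50 - 0.28 = 0.22
Sector ⌊H'⌋ = 2 → (R',G',B') = (0.0, 0.56, ≈0.2987)
RGB = ((R'+m)×255, (G'+m)×255, (B'+m)×255) = (56.1, 198.9, 132.26)
Round half up → RGB(56, 199, 132)


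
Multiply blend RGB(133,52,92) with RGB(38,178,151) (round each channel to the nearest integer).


Multiply: C = A×B/255, rounded to nearest integer
R: 133×38/255 = 5054/255 ≈ 19.820 → 20
G: 52×178/255 = 9256/255 ≈ 36.298 → 36
B: 92×151/255 = 13892/255 ≈ 54.478 → 54
= RGB(20, 36, 54)


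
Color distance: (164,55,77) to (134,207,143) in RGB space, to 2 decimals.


d = √[(R₁-R₂)² + (G₁-G₂)² + (B₁-B₂)²]
d = √[(164-134)² + (55-207)² + (77-143)²]
d = √[900 + 23104 + 4356]
d = √28360
d ≈ 168.40


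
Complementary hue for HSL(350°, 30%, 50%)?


Complement = opposite side of color wheel = hue + 180°
H' = (350 + 180) mod 360 = 170°
S and L unchanged.
= HSL(170°, 30%, 50%)


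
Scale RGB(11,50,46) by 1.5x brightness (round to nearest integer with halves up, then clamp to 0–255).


Multiply each channel by 1.5, round half up, clamp to [0, 255]
R: 11×1.5 = 16.5 → round → 17
G: 50×1.5 = 75
B: 46×1.5 = 69
= RGB(17, 75, 69)


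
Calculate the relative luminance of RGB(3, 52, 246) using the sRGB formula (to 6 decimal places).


Linearize each channel (sRGB transfer function): c = v/255; c_lin = c/12.92 if c ≤ 0.04045, else ((c+0.055)/1.055)^2.4
  R: 3/255 ≈ 0.011765 ≤ 0.04045 → 0.011765/12.92 ≈ 0.000911
  G: 52/255 ≈ 0.203922 > 0.04045 → ((0.203922+0.055)/1.055)^2.4 ≈ 0.034340
  B: 246/255 ≈ 0.964706 > 0.04045 → ((0.964706+0.055)/1.055)^2.4 ≈ 0.921582
R_lin = 0.000911, G_lin = 0.034340, B_lin = 0.921582
L = 0.2126×R + 0.7152×G + 0.0722×B
L = 0.2126×0.000911 + 0.7152×0.034340 + 0.0722×0.921582
L ≈ 0.091292


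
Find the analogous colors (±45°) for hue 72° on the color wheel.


Base hue: 72°
Left analog: (72 - 45) mod 360 = 27°
Right analog: (72 + 45) mod 360 = 117°
Analogous hues = 27° and 117°


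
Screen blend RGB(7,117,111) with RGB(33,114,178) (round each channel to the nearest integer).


Screen: C = 255 - (255-A)×(255-B)/255, rounded to nearest integer
R: 255 - (255-7)×(255-33)/255 = 255 - 55056/255 ≈ 255 - 215.906 = 39.094 → 39
G: 255 - (255-117)×(255-114)/255 = 255 - 19458/255 ≈ 255 - 76.306 = 178.694 → 179
B: 255 - (255-111)×(255-178)/255 = 255 - 11088/255 ≈ 255 - 43.482 = 211.518 → 212
= RGB(39, 179, 212)


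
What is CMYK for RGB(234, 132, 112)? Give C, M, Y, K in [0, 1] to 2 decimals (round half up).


R'=234/255≈0.9176, G'=132/255≈0.5176, B'=112/255≈0.4392
K = 1 - max(R',G',B') = 1 - 234/255 = 21/255 = 0.08235… → 0.08
(1-R'-K)/(1-K) simplifies to (max-R)/max with max = 234:
C = (234-234)/234 = 0/234 = 0 → 0.00
M = (234-132)/234 = 102/234 = 0.43589… → 0.44
Y = (234-112)/234 = 122/234 = 0.52136… → 0.52
= CMYK(0.00, 0.44, 0.52, 0.08)


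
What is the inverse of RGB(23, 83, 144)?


Invert: (255-R, 255-G, 255-B)
R: 255-23 = 232
G: 255-83 = 172
B: 255-144 = 111
= RGB(232, 172, 111)


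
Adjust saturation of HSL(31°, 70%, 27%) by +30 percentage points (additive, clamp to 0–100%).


Original S = 70%
Adjustment = +30 percentage points
New S = 70 + (30) = 100
Clamp to [0, 100] → 100
= HSL(31°, 100%, 27%)


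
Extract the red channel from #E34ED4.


Color: #E34ED4
R = E3 = 227
G = 4E = 78
B = D4 = 212
Red = 227


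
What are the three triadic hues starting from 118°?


Triadic: equally spaced at 120° intervals
H1 = 118°
H2 = (118 + 120) mod 360 = 238°
H3 = (118 + 240) mod 360 = 358°
Triadic = 118°, 238°, 358°


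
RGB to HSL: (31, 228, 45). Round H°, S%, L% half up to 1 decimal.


Normalize: R'=31/255≈0.1216, G'=228/255≈0.8941, B'=45/255≈0.1765
Max=228/255, Min=31/255, Δ=Max-Min=197/255
L = (Max+Min)/2 = (228+31)/510 = 259/510 = 0.50784… → L = 50.8%
L > 0.5 → S = Δ/(2-Max-Min) = 197/(510-228-31) = 197/251 = 0.78486… → S = 78.5%
(the 1/255 factors cancel in S and H, so raw channel differences can be used)
Max is G' → H = 60 × ((B-R)/Δ + 2) = 60 × ((45-31)/197 + 2)
  14/197 + 2 = 0.0710… + 2 = 2.0710…
  H = 60 × 2.0710… = 124.263…° → H = 124.3°
= HSL(124.3°, 78.5%, 50.8%)


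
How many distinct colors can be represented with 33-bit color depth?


Colors = 2^bits = 2^33
= 8,589,934,592 colors


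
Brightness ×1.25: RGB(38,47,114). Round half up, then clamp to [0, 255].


Multiply each channel by 1.25, round half up, clamp to [0, 255]
R: 38×1.25 = 47.5 → round → 48
G: 47×1.25 = 58.75 → round → 59
B: 114×1.25 = 142.5 → round → 143
= RGB(48, 59, 143)


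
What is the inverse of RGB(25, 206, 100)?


Invert: (255-R, 255-G, 255-B)
R: 255-25 = 230
G: 255-206 = 49
B: 255-100 = 155
= RGB(230, 49, 155)


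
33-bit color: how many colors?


Colors = 2^bits = 2^33
= 8,589,934,592 colors


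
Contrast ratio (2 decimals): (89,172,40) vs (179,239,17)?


Linearize each sRGB channel c=v/255: c/12.92 if c ≤ 0.04045 else ((c+0.055)/1.055)^2.4
L = 0.2126×R_lin + 0.7152×G_lin + 0.0722×B_lin
Color 1 (89,172,40):
  R=89: 89/255≈0.3490 > 0.04045 → ((0.3490+0.055)/1.055)^2.4 ≈ 0.09990
  G=172: 172/255≈0.6745 > 0.04045 → ((0.6745+0.055)/1.055)^2.4 ≈ 0.41254
  B=40: 40/255≈0.1569 > 0.04045 → ((0.1569+0.055)/1.055)^2.4 ≈ 0.02122
  L1 = 0.2126×0.09990 + 0.7152×0.41254 + 0.0722×0.02122 ≈ 0.31782
Color 2 (179,239,17):
  R=179: 179/255≈0.7020 > 0.04045 → ((0.7020+0.055)/1.055)^2.4 ≈ 0.45079
  G=239: 239/255≈0.9373 > 0.04045 → ((0.9373+0.055)/1.055)^2.4 ≈ 0.86316
  B=17: 17/255≈0.0667 > 0.04045 → ((0.0667+0.055)/1.055)^2.4 ≈ 0.00561
  L2 = 0.2126×0.45079 + 0.7152×0.86316 + 0.0722×0.00561 ≈ 0.71357
Lighter = 0.71357, Darker = 0.31782
Ratio = (L_lighter + 0.05) / (L_darker + 0.05)
Ratio = (0.71357 + 0.05) / (0.31782 + 0.05) = 0.76357 / 0.36782 ≈ 2.0759
Ratio ≈ 2.08:1


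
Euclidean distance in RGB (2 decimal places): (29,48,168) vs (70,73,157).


d = √[(R₁-R₂)² + (G₁-G₂)² + (B₁-B₂)²]
d = √[(29-70)² + (48-73)² + (168-157)²]
d = √[1681 + 625 + 121]
d = √2427
d ≈ 49.26


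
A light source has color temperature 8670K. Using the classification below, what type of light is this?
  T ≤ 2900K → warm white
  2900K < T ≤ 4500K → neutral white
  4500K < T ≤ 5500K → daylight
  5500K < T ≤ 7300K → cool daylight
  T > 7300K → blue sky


Temperature: 8670K
8670K > 7300K → blue sky
Classification: blue sky


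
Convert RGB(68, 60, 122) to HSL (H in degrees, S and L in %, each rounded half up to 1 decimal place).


Normalize: R'=68/255≈0.2667, G'=60/255≈0.2353, B'=122/255≈0.4784
Max=122/255, Min=60/255, Δ=Max-Min=62/255
L = (Max+Min)/2 = (122+60)/510 = 182/510 = 0.35686… → L = 35.7%
L ≤ 0.5 → S = Δ/(Max+Min) = 62/(122+60) = 62/182 = 0.34065… → S = 34.1%
(the 1/255 factors cancel in S and H, so raw channel differences can be used)
Max is B' → H = 60 × ((R-G)/Δ + 4) = 60 × ((68-60)/62 + 4)
  8/62 + 4 = 0.1290… + 4 = 4.1290…
  H = 60 × 4.1290… = 247.741…° → H = 247.7°
= HSL(247.7°, 34.1%, 35.7%)


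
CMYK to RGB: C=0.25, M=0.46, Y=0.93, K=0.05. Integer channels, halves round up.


R = 255 × (1-C) × (1-K) = 255 × 0.75 × 0.95 = 181.6875 → 182
G = 255 × (1-M) × (1-K) = 255 × 0.54 × 0.95 = 130.815 → 131
B = 255 × (1-Y) × (1-K) = 255 × 0.07 × 0.95 = 16.9575 → 17
= RGB(182, 131, 17)


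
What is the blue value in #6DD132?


Color: #6DD132
R = 6D = 109
G = D1 = 209
B = 32 = 50
Blue = 50


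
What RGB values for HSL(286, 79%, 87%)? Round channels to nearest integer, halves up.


H=286°, S=0.79, L=0.87
C = (1-|2L-1|)×S = (1-|0.74|)×0.79 = 0.2054
H' = H/60 = 286/60 ≈ 4.7667; X = C×(1-|H' mod 2 - 1|) ≈ 0.1575
m = L - C/2 = 0.87 - 0.1027 = 0.7673
Sector ⌊H'⌋ = 4 → (R',G',B') = (≈0.1575, 0.0, 0.2054)
RGB = ((R'+m)×255, (G'+m)×255, (B'+m)×255) = (235.8172, 195.6615, 248.0385)
Round half up → RGB(236, 196, 248)


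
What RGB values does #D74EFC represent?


D7 → 215 (R)
4E → 78 (G)
FC → 252 (B)
= RGB(215, 78, 252)


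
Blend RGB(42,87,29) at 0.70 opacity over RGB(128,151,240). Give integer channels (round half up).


C = α×F + (1-α)×B, with 1-α = 0.30
R: 0.70×42 + 0.30×128 = 29.40 + 38.40 = 67.80 → 68
G: 0.70×87 + 0.30×151 = 60.90 + 45.30 = 106.20 → 106
B: 0.70×29 + 0.30×240 = 20.30 + 72.00 = 92.30 → 92
= RGB(68, 106, 92)


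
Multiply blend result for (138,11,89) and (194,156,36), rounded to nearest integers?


Multiply: C = A×B/255, rounded to nearest integer
R: 138×194/255 = 26772/255 ≈ 104.988 → 105
G: 11×156/255 = 1716/255 ≈ 6.729 → 7
B: 89×36/255 = 3204/255 ≈ 12.565 → 13
= RGB(105, 7, 13)


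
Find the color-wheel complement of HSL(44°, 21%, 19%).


Complement = opposite side of color wheel = hue + 180°
H' = (44 + 180) mod 360 = 224°
S and L unchanged.
= HSL(224°, 21%, 19%)


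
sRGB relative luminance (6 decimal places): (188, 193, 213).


Linearize each channel (sRGB transfer function): c = v/255; c_lin = c/12.92 if c ≤ 0.04045, else ((c+0.055)/1.055)^2.4
  R: 188/255 ≈ 0.737255 > 0.04045 → ((0.737255+0.055)/1.055)^2.4 ≈ 0.502886
  G: 193/255 ≈ 0.756863 > 0.04045 → ((0.756863+0.055)/1.055)^2.4 ≈ 0.533276
  B: 213/255 ≈ 0.835294 > 0.04045 → ((0.835294+0.055)/1.055)^2.4 ≈ 0.665387
R_lin = 0.502886, G_lin = 0.533276, B_lin = 0.665387
L = 0.2126×R + 0.7152×G + 0.0722×B
L = 0.2126×0.502886 + 0.7152×0.533276 + 0.0722×0.665387
L ≈ 0.536354


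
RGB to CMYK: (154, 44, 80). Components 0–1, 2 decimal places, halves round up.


R'=154/255≈0.6039, G'=44/255≈0.1725, B'=80/255≈0.3137
K = 1 - max(R',G',B') = 1 - 154/255 = 101/255 = 0.39607… → 0.40
(1-R'-K)/(1-K) simplifies to (max-R)/max with max = 154:
C = (154-154)/154 = 0/154 = 0 → 0.00
M = (154-44)/154 = 110/154 = 0.71428… → 0.71
Y = (154-80)/154 = 74/154 = 0.48051… → 0.48
= CMYK(0.00, 0.71, 0.48, 0.40)


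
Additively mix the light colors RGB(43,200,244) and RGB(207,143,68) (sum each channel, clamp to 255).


Additive: each channel = min(255, C₁+C₂)
R: 43+207 = 250 → 250
G: 200+143 = 343 → 255
B: 244+68 = 312 → 255
= RGB(250, 255, 255)


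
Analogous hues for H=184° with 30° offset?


Base hue: 184°
Left analog: (184 - 30) mod 360 = 154°
Right analog: (184 + 30) mod 360 = 214°
Analogous hues = 154° and 214°


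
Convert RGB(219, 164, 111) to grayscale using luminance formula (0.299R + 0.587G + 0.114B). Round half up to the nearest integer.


Gray = 0.299×R + 0.587×G + 0.114×B
Gray = 0.299×219 + 0.587×164 + 0.114×111
Gray = 65.481 + 96.268 + 12.654
Gray = 174.403 → round half up → 174
Gray = 174


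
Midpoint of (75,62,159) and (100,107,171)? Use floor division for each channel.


Midpoint: each channel = ⌊(C₁+C₂)/2⌋
R: ⌊(75+100)/2⌋ = 87
G: ⌊(62+107)/2⌋ = 84
B: ⌊(159+171)/2⌋ = 165
= RGB(87, 84, 165)


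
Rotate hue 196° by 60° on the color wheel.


New hue = (H + rotation) mod 360
New hue = (196 + 60) mod 360
= 256 mod 360
= 256°


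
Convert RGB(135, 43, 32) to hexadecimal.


R = 135 → 87 (hex)
G = 43 → 2B (hex)
B = 32 → 20 (hex)
Hex = #872B20


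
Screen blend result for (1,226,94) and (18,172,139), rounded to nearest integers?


Screen: C = 255 - (255-A)×(255-B)/255, rounded to nearest integer
R: 255 - (255-1)×(255-18)/255 = 255 - 60198/255 ≈ 255 - 236.071 = 18.929 → 19
G: 255 - (255-226)×(255-172)/255 = 255 - 2407/255 ≈ 255 - 9.439 = 245.561 → 246
B: 255 - (255-94)×(255-139)/255 = 255 - 18676/255 ≈ 255 - 73.239 = 181.761 → 182
= RGB(19, 246, 182)


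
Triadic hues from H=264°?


Triadic: equally spaced at 120° intervals
H1 = 264°
H2 = (264 + 120) mod 360 = 24°
H3 = (264 + 240) mod 360 = 144°
Triadic = 264°, 24°, 144°


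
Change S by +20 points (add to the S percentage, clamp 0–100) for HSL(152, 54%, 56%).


Original S = 54%
Adjustment = +20 percentage points
New S = 54 + (20) = 74
Clamp to [0, 100] → 74
= HSL(152°, 74%, 56%)


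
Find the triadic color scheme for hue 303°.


Triadic: equally spaced at 120° intervals
H1 = 303°
H2 = (303 + 120) mod 360 = 63°
H3 = (303 + 240) mod 360 = 183°
Triadic = 303°, 63°, 183°


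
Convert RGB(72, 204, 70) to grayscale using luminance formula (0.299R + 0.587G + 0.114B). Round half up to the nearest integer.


Gray = 0.299×R + 0.587×G + 0.114×B
Gray = 0.299×72 + 0.587×204 + 0.114×70
Gray = 21.528 + 119.748 + 7.980
Gray = 149.256 → round half up → 149
Gray = 149


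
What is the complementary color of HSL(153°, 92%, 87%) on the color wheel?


Complement = opposite side of color wheel = hue + 180°
H' = (153 + 180) mod 360 = 333°
S and L unchanged.
= HSL(333°, 92%, 87%)


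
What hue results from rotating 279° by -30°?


New hue = (H + rotation) mod 360
New hue = (279 -30) mod 360
= 249 mod 360
= 249°


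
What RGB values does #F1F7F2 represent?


F1 → 241 (R)
F7 → 247 (G)
F2 → 242 (B)
= RGB(241, 247, 242)


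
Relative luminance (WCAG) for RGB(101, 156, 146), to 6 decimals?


Linearize each channel (sRGB transfer function): c = v/255; c_lin = c/12.92 if c ≤ 0.04045, else ((c+0.055)/1.055)^2.4
  R: 101/255 ≈ 0.396078 > 0.04045 → ((0.396078+0.055)/1.055)^2.4 ≈ 0.130136
  G: 156/255 ≈ 0.611765 > 0.04045 → ((0.611765+0.055)/1.055)^2.4 ≈ 0.332452
  B: 146/255 ≈ 0.572549 > 0.04045 → ((0.572549+0.055)/1.055)^2.4 ≈ 0.287441
R_lin = 0.130136, G_lin = 0.332452, B_lin = 0.287441
L = 0.2126×R + 0.7152×G + 0.0722×B
L = 0.2126×0.130136 + 0.7152×0.332452 + 0.0722×0.287441
L ≈ 0.286190


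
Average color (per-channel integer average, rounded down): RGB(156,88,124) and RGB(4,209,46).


Midpoint: each channel = ⌊(C₁+C₂)/2⌋
R: ⌊(156+4)/2⌋ = 80
G: ⌊(88+209)/2⌋ = 148
B: ⌊(124+46)/2⌋ = 85
= RGB(80, 148, 85)
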